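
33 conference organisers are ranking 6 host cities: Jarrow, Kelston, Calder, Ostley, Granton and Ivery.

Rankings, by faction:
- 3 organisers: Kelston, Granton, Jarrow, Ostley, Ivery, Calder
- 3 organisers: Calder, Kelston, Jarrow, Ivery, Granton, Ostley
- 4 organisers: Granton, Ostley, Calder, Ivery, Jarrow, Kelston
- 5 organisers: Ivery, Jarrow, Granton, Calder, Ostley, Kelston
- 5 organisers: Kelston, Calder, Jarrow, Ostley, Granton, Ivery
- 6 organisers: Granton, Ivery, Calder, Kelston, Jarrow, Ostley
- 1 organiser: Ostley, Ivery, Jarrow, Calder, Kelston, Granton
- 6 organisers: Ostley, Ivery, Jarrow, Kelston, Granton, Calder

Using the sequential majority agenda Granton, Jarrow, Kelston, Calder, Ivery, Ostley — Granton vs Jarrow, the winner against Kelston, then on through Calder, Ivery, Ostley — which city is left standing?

Ostley

Round 1: Granton vs Jarrow — 13–20, Jarrow advances.
Round 2: Jarrow vs Kelston — 16–17, Kelston advances.
Round 3: Kelston vs Calder — 14–19, Calder advances.
Round 4: Calder vs Ivery — 12–21, Ivery advances.
Round 5: Ivery vs Ostley — 14–19, Ostley advances.
Ostley survives the agenda.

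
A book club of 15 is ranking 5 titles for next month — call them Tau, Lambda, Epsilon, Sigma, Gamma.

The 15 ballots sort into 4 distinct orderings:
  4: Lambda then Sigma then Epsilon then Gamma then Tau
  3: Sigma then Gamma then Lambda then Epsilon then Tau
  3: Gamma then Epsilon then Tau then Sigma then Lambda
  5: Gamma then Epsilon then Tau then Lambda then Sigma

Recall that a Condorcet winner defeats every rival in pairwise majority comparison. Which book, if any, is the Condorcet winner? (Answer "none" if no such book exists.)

Check each pair by majority over 15 ballots:
Tau vs Lambda: 8 to 7, Tau.
Tau vs Epsilon: Tau is ranked higher on 0 ballots, Epsilon on 15. Epsilon wins 15–0.
Tau vs Sigma: 8 to 7, Tau.
Tau vs Gamma: 0 to 15, Gamma.
Lambda vs Epsilon: 7 to 8, Epsilon.
Lambda vs Sigma: Lambda is ranked higher on 4+5 = 9 ballots, Sigma on 6. Lambda wins 9–6.
Lambda vs Gamma: 4 to 11, Gamma.
Epsilon vs Sigma: Epsilon is ranked higher on 3+5 = 8 ballots, Sigma on 7. Epsilon wins 8–7.
Epsilon vs Gamma: Epsilon preferred on 4 ballots; Gamma wins 11–4.
Sigma vs Gamma: 7 to 8, Gamma.
Gamma defeats every rival head-to-head and is the Condorcet winner.

Gamma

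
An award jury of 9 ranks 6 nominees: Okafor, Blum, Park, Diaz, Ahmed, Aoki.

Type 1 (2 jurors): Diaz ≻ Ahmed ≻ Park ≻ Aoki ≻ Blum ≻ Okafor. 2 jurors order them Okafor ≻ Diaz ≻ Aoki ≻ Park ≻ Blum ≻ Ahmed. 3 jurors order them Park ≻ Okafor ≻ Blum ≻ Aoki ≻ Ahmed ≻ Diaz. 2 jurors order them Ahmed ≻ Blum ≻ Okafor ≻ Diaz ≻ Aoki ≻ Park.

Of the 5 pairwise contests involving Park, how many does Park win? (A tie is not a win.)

4

Park against each rival (9 jurors):
Park vs Okafor: Park preferred on 2+3 = 5 ballots; Park wins 5–4.
Park vs Blum: 2+2+3 = 7 for Park, 2 for Blum — Park by 7–2.
Park vs Diaz: 3 for Park, 6 for Diaz — Diaz by 6–3.
Park–Ahmed: Park 5–4.
Park vs Aoki: Park, 5–4.
Park beats Okafor, Blum, Ahmed, Aoki; loses to Diaz — 4 pairwise wins.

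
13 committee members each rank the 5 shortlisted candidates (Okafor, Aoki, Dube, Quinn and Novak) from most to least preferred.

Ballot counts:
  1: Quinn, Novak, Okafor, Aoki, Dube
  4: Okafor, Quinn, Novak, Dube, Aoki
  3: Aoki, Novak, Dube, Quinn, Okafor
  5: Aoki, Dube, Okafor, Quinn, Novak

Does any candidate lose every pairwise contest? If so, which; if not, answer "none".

Pairwise majorities:
Okafor vs Aoki: 5 to 8, Aoki.
Okafor vs Dube: Dube, 8–5.
Okafor vs Quinn: Okafor, 9–4.
Okafor–Novak: Okafor 9–4.
Aoki vs Dube: 1+3+5 = 9 for Aoki, 4 for Dube — Aoki by 9–4.
Aoki vs Quinn: 3+5 = 8 for Aoki, 5 for Quinn — Aoki by 8–5.
Aoki vs Novak: 8 to 5, Aoki.
Dube vs Quinn: 8 to 5, Dube.
Dube vs Novak: Dube is ranked higher on 5 ballots, Novak on 8. Novak wins 8–5.
Quinn vs Novak: Quinn preferred on 1+4+5 = 10 ballots; Quinn wins 10–3.
Each candidate has at least one pairwise win (Okafor beats Quinn; Aoki beats Okafor; Dube beats Okafor; Quinn beats Novak; Novak beats Dube) — no Condorcet loser.

none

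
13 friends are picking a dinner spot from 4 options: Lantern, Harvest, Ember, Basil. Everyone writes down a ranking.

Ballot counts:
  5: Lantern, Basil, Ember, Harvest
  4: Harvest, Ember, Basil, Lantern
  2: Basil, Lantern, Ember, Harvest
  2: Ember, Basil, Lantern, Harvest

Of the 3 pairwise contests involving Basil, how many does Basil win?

3

Basil against each rival (13 friends):
Basil vs Lantern: Basil wins 8–5.
Basil vs Harvest: Basil preferred on 5+2+2 = 9 ballots; Basil wins 9–4.
Basil–Ember: Basil 7–6.
Basil beats Lantern, Harvest, Ember — 3 pairwise wins.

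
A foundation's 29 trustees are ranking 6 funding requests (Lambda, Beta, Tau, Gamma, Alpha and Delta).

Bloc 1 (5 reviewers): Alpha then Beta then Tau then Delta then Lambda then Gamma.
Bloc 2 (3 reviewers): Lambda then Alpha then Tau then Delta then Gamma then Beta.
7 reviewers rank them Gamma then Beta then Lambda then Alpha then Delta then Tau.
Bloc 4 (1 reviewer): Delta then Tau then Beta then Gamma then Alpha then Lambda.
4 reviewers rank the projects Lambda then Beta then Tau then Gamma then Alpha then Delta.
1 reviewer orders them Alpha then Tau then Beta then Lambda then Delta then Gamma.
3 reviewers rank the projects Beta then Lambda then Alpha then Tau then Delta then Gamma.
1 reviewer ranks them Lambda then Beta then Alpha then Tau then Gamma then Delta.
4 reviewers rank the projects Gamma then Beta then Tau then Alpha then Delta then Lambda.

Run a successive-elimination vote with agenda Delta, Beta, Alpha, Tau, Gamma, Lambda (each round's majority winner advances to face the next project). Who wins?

Beta

Round 1: Delta vs Beta — 4–25, Beta advances.
Round 2: Beta vs Alpha — 20–9, Beta advances.
Round 3: Beta vs Tau — 24–5, Beta advances.
Round 4: Beta vs Gamma — 15–14, Beta advances.
Round 5: Beta vs Lambda — 21–8, Beta advances.
Beta survives the agenda.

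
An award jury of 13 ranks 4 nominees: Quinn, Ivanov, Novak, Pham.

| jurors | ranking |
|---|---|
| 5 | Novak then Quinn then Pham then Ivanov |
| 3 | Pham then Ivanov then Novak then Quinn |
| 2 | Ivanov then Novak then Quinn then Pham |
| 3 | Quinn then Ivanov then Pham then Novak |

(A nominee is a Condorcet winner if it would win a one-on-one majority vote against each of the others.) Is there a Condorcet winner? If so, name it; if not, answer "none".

Head-to-head results (13 jurors):
Quinn vs Ivanov: Quinn wins 8–5.
Quinn vs Novak: Quinn preferred on 3 ballots; Novak wins 10–3.
Quinn vs Pham: Quinn wins 10–3.
Ivanov vs Novak: Ivanov, 8–5.
Ivanov vs Pham: Ivanov is ranked higher on 2+3 = 5 ballots, Pham on 8. Pham wins 8–5.
Novak vs Pham: Novak is ranked higher on 5+2 = 7 ballots, Pham on 6. Novak wins 7–6.
No nominee is unbeaten: Quinn loses to Novak; Ivanov loses to Quinn; Novak loses to Ivanov; Pham loses to Quinn. In particular Quinn > Ivanov > Novak > Quinn is a majority cycle — no Condorcet winner exists.

none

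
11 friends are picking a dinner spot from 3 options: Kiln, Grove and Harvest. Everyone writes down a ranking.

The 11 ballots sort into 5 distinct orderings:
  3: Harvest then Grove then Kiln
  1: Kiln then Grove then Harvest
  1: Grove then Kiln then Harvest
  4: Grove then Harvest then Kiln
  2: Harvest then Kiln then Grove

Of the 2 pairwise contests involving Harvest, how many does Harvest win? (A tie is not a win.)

1

Harvest against each rival (11 friends):
Harvest–Kiln: Harvest 9–2.
Harvest–Grove: Grove 6–5.
Harvest beats Kiln; loses to Grove — 1 pairwise win.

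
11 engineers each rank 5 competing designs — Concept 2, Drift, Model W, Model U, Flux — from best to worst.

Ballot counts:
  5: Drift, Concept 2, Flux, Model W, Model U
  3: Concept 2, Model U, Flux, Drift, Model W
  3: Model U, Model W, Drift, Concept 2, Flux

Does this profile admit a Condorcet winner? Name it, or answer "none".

Pairwise majorities:
Concept 2 vs Drift: Drift, 8–3.
Concept 2–Model W: Concept 2 8–3.
Concept 2 vs Model U: Concept 2, 8–3.
Concept 2 vs Flux: Concept 2 wins 11–0.
Drift vs Model W: Drift, 8–3.
Drift–Model U: Model U 6–5.
Drift–Flux: Drift 8–3.
Model W–Model U: Model U 6–5.
Model W vs Flux: Flux, 8–3.
Model U vs Flux: Model U, 6–5.
Every design loses at least once (Concept 2 loses to Drift; Drift loses to Model U; Model W loses to Concept 2; Model U loses to Concept 2; Flux loses to Concept 2). The majority relation contains the cycle Concept 2 > Model U > Drift > Concept 2, so there is no Condorcet winner.

none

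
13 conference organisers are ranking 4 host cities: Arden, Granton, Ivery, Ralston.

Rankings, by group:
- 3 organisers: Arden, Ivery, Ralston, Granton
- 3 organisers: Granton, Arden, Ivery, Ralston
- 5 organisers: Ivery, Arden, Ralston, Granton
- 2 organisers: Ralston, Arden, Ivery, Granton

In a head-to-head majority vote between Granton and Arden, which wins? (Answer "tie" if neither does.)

Arden

Ballots ranking Granton above Arden: 3.
Ballots ranking Arden above Granton: 13 − 3 = 10.
Arden wins the head-to-head 10–3.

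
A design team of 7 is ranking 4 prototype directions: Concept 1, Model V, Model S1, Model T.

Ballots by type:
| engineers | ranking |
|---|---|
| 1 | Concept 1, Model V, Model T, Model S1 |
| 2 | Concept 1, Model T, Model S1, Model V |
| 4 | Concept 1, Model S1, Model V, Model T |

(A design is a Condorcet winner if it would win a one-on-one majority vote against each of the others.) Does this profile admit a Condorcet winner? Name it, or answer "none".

Concept 1

Pairwise majorities:
Concept 1 vs Model V: Concept 1 is ranked higher on 1+2+4 = 7 ballots, Model V on 0. Concept 1 wins 7–0.
Concept 1 vs Model S1: 1+2+4 = 7 for Concept 1, 0 for Model S1 — Concept 1 by 7–0.
Concept 1 vs Model T: Concept 1 is ranked higher on 1+2+4 = 7 ballots, Model T on 0. Concept 1 wins 7–0.
Model V vs Model S1: 1 for Model V, 6 for Model S1 — Model S1 by 6–1.
Model V vs Model T: Model V is ranked higher on 1+4 = 5 ballots, Model T on 2. Model V wins 5–2.
Model S1 vs Model T: 4 to 3, Model S1.
Concept 1 beats each of Model V, Model S1, Model T — Concept 1 is the Condorcet winner.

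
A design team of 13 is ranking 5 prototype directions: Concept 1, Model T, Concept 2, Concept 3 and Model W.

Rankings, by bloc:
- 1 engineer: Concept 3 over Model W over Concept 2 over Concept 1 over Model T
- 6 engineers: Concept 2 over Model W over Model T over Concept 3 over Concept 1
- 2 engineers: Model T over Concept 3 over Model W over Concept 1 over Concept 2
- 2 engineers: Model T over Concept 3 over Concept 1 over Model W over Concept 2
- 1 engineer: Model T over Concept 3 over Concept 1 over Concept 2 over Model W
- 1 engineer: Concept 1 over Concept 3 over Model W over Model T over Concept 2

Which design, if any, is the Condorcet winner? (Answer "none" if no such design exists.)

Head-to-head results (13 engineers):
Concept 1 vs Model T: Model T, 11–2.
Concept 1 vs Concept 2: Concept 1 is ranked higher on 2+2+1+1 = 6 ballots, Concept 2 on 7. Concept 2 wins 7–6.
Concept 1 vs Concept 3: Concept 1 preferred on 1 ballot; Concept 3 wins 12–1.
Concept 1 vs Model W: 4 to 9, Model W.
Model T vs Concept 2: Model T is ranked higher on 2+2+1+1 = 6 ballots, Concept 2 on 7. Concept 2 wins 7–6.
Model T vs Concept 3: Model T wins 11–2.
Model T vs Model W: Model T preferred on 2+2+1 = 5 ballots; Model W wins 8–5.
Concept 2–Concept 3: Concept 3 7–6.
Concept 2 vs Model W: Concept 2 wins 7–6.
Concept 3 vs Model W: 7 to 6, Concept 3.
Each design drops at least one matchup (Concept 1 loses to Model T; Model T loses to Concept 2; Concept 2 loses to Concept 3; Concept 3 loses to Model T; Model W loses to Concept 2); the cycle Model T > Concept 3 > Concept 2 > Model T rules out a Condorcet winner.

none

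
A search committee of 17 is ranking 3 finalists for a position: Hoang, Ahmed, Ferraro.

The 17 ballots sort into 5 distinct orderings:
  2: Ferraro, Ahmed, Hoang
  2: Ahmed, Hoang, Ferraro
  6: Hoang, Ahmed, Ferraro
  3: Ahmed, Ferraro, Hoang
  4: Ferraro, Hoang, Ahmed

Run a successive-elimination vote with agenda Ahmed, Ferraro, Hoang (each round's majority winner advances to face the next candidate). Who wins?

Hoang

Round 1: Ahmed vs Ferraro — 11–6, Ahmed advances.
Round 2: Ahmed vs Hoang — 7–10, Hoang advances.
The agenda winner is Hoang.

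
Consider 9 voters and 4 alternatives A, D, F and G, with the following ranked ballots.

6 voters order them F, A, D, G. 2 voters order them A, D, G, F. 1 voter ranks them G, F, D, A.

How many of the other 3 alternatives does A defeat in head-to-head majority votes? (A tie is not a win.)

A against each rival (9 voters):
A vs D: A, 8–1.
A vs F: 2 for A, 7 for F — F by 7–2.
A vs G: 6+2 = 8 for A, 1 for G — A by 8–1.
A beats D, G; loses to F — 2 pairwise wins.

2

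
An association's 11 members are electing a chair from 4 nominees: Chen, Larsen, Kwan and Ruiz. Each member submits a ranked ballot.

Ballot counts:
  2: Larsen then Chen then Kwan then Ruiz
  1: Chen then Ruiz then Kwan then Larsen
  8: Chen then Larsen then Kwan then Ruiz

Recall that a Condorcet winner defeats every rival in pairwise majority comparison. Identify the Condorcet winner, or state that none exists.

Head-to-head results (11 voters):
Chen vs Larsen: Chen is ranked higher on 1+8 = 9 ballots, Larsen on 2. Chen wins 9–2.
Chen vs Kwan: 2+1+8 = 11 for Chen, 0 for Kwan — Chen by 11–0.
Chen vs Ruiz: Chen preferred on 2+1+8 = 11 ballots; Chen wins 11–0.
Larsen vs Kwan: Larsen preferred on 2+8 = 10 ballots; Larsen wins 10–1.
Larsen vs Ruiz: Larsen preferred on 2+8 = 10 ballots; Larsen wins 10–1.
Kwan vs Ruiz: Kwan is ranked higher on 2+8 = 10 ballots, Ruiz on 1. Kwan wins 10–1.
Chen beats each of Larsen, Kwan, Ruiz — Chen is the Condorcet winner.

Chen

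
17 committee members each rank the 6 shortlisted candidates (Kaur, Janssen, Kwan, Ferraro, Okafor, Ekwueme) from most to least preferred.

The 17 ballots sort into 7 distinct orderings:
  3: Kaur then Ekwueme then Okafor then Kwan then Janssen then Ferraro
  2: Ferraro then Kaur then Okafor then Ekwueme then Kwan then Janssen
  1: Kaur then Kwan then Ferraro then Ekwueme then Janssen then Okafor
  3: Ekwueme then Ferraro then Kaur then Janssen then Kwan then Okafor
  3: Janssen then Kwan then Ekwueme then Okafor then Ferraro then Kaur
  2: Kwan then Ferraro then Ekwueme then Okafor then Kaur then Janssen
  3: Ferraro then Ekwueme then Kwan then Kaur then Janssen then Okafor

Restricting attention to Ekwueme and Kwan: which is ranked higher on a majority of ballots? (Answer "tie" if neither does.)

Ballots ranking Ekwueme above Kwan: 3 + 2 + 3 + 3 = 11.
Ballots ranking Kwan above Ekwueme: 17 − 11 = 6.
Ekwueme wins the head-to-head 11–6.

Ekwueme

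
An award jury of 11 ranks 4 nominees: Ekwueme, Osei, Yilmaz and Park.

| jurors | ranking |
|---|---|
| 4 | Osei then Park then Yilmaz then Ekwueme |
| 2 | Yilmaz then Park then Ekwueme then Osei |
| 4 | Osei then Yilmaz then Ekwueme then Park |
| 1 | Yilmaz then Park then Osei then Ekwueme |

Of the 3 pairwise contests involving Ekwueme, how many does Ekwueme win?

Ekwueme against each rival (11 jurors):
Ekwueme vs Osei: 2 for Ekwueme, 9 for Osei — Osei by 9–2.
Ekwueme vs Yilmaz: Yilmaz wins 11–0.
Ekwueme vs Park: 4 for Ekwueme, 7 for Park — Park by 7–4.
Ekwueme beats no one; loses to Osei, Yilmaz, Park — 0 pairwise wins.

0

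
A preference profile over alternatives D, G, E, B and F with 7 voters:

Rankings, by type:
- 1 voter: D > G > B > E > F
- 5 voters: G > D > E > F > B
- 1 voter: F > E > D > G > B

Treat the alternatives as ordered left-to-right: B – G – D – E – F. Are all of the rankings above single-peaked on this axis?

Axis positions: B=1, G=2, D=3, E=4, F=5.
Type 1 (peak D at position 3): ranking walks positions 3-2-1-4-5, expanding outward from the peak — single-peaked.
Type 2 (peak G at position 2): ranking walks positions 2-3-4-5-1, expanding outward from the peak — single-peaked.
Type 3 (peak F at position 5): ranking walks positions 5-4-3-2-1, expanding outward from the peak — single-peaked.
Every ranking is single-peaked on this axis.

yes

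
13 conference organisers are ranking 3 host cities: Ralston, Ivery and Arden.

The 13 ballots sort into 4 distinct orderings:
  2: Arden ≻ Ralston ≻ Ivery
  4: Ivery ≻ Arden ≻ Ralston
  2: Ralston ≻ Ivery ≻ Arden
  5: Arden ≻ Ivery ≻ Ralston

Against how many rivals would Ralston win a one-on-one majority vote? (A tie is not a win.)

0

Ralston against each rival (13 organisers):
Ralston–Ivery: Ivery 9–4.
Ralston vs Arden: 2 to 11, Arden.
Ralston beats no one; loses to Ivery, Arden — 0 pairwise wins.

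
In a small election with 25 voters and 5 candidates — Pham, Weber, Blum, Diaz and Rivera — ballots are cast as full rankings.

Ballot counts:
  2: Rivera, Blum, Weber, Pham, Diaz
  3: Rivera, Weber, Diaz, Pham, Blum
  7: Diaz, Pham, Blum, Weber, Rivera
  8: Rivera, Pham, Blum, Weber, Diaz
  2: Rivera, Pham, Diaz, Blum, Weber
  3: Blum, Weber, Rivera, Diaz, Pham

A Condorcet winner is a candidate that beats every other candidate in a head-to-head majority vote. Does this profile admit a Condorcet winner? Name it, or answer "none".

Rivera

Head-to-head results (25 voters):
Pham–Weber: Pham 17–8.
Pham vs Blum: Pham wins 20–5.
Pham–Diaz: Diaz 13–12.
Pham vs Rivera: Rivera wins 18–7.
Weber vs Blum: Blum wins 22–3.
Weber–Diaz: Weber 16–9.
Weber vs Rivera: Rivera wins 15–10.
Blum–Diaz: Blum 13–12.
Blum–Rivera: Rivera 15–10.
Diaz vs Rivera: Rivera wins 18–7.
Rivera beats each of Pham, Weber, Blum, Diaz — Rivera is the Condorcet winner.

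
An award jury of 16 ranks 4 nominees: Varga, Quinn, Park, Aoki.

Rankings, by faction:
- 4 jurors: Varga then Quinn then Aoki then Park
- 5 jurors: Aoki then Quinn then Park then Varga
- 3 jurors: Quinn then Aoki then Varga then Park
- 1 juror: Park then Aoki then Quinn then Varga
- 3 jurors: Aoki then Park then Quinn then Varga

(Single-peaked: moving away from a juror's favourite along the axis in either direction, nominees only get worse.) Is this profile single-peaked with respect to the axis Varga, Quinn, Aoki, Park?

yes

Axis positions: Varga=1, Quinn=2, Aoki=3, Park=4.
Faction 1 (peak Varga at position 1): ranking walks positions 1-2-3-4, expanding outward from the peak — single-peaked.
Faction 2 (peak Aoki at position 3): ranking walks positions 3-2-4-1, expanding outward from the peak — single-peaked.
Faction 3 (peak Quinn at position 2): ranking walks positions 2-3-1-4, expanding outward from the peak — single-peaked.
Faction 4 (peak Park at position 4): ranking walks positions 4-3-2-1, expanding outward from the peak — single-peaked.
Faction 5 (peak Aoki at position 3): ranking walks positions 3-4-2-1, expanding outward from the peak — single-peaked.
Every ranking is single-peaked on this axis.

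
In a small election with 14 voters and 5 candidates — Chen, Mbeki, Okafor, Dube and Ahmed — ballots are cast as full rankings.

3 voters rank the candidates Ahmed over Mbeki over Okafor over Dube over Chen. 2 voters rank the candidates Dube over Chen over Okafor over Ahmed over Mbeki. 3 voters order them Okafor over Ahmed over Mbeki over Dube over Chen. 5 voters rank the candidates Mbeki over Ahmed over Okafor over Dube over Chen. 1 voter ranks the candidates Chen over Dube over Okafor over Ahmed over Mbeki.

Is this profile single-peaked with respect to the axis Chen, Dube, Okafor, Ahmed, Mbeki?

yes

Axis positions: Chen=1, Dube=2, Okafor=3, Ahmed=4, Mbeki=5.
Faction 1 (peak Ahmed at position 4): ranking walks positions 4-5-3-2-1, expanding outward from the peak — single-peaked.
Faction 2 (peak Dube at position 2): ranking walks positions 2-1-3-4-5, expanding outward from the peak — single-peaked.
Faction 3 (peak Okafor at position 3): ranking walks positions 3-4-5-2-1, expanding outward from the peak — single-peaked.
Faction 4 (peak Mbeki at position 5): ranking walks positions 5-4-3-2-1, expanding outward from the peak — single-peaked.
Faction 5 (peak Chen at position 1): ranking walks positions 1-2-3-4-5, expanding outward from the peak — single-peaked.
Every ranking is single-peaked on this axis.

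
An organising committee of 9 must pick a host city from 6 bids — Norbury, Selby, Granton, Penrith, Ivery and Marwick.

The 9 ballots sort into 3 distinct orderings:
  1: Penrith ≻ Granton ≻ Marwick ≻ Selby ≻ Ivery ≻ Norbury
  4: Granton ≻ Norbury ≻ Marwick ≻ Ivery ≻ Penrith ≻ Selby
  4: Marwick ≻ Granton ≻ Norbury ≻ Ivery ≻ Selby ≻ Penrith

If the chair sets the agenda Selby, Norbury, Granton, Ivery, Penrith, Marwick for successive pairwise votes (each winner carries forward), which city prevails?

Granton

Round 1: Selby vs Norbury — 1–8, Norbury advances.
Round 2: Norbury vs Granton — 0–9, Granton advances.
Round 3: Granton vs Ivery — 9–0, Granton advances.
Round 4: Granton vs Penrith — 8–1, Granton advances.
Round 5: Granton vs Marwick — 5–4, Granton advances.
Granton survives the agenda.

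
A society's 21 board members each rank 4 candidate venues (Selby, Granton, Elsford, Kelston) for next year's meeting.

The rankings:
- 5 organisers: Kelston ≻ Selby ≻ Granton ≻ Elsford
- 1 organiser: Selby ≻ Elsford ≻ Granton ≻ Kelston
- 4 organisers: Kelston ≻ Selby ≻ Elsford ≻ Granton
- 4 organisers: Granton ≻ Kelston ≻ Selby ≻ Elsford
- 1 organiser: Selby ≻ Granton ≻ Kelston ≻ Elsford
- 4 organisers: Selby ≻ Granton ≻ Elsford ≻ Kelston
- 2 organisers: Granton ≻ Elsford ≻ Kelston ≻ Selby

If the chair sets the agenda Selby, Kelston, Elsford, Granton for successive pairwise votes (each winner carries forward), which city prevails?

Granton

Round 1: Selby vs Kelston — 6–15, Kelston advances.
Round 2: Kelston vs Elsford — 14–7, Kelston advances.
Round 3: Kelston vs Granton — 9–12, Granton advances.
The agenda winner is Granton.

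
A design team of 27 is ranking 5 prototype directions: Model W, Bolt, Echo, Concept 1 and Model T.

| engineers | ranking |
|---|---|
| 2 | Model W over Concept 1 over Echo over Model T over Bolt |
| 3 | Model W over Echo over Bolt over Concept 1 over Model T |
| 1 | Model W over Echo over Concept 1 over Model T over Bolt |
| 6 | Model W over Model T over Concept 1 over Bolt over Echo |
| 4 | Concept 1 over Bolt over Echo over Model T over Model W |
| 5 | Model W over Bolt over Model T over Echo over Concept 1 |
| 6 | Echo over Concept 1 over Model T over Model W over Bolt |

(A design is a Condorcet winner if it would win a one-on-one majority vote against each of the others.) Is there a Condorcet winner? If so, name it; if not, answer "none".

Model W

Head-to-head results (27 engineers):
Model W vs Bolt: Model W preferred on 2+3+1+6+5+6 = 23 ballots; Model W wins 23–4.
Model W vs Echo: 2+3+1+6+5 = 17 for Model W, 10 for Echo — Model W by 17–10.
Model W vs Concept 1: Model W preferred on 2+3+1+6+5 = 17 ballots; Model W wins 17–10.
Model W vs Model T: Model W is ranked higher on 2+3+1+6+5 = 17 ballots, Model T on 10. Model W wins 17–10.
Bolt vs Echo: Bolt is ranked higher on 6+4+5 = 15 ballots, Echo on 12. Bolt wins 15–12.
Bolt vs Concept 1: Bolt preferred on 3+5 = 8 ballots; Concept 1 wins 19–8.
Bolt vs Model T: Bolt preferred on 3+4+5 = 12 ballots; Model T wins 15–12.
Echo vs Concept 1: 15 to 12, Echo.
Echo vs Model T: 16 to 11, Echo.
Concept 1 vs Model T: 2+3+1+4+6 = 16 for Concept 1, 11 for Model T — Concept 1 by 16–11.
Model W wins every pairwise contest, so Model W is the Condorcet winner.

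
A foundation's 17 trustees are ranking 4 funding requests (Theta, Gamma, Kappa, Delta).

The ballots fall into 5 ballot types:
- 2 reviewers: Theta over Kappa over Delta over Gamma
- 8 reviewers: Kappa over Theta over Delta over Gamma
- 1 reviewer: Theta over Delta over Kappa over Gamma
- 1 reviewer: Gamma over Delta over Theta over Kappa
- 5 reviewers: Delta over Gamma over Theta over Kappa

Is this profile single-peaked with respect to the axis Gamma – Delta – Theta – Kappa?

Axis positions: Gamma=1, Delta=2, Theta=3, Kappa=4.
Ballot type 1 (peak Theta at position 3): ranking walks positions 3-4-2-1, expanding outward from the peak — single-peaked.
Ballot type 2 (peak Kappa at position 4): ranking walks positions 4-3-2-1, expanding outward from the peak — single-peaked.
Ballot type 3 (peak Theta at position 3): ranking walks positions 3-2-4-1, expanding outward from the peak — single-peaked.
Ballot type 4 (peak Gamma at position 1): ranking walks positions 1-2-3-4, expanding outward from the peak — single-peaked.
Ballot type 5 (peak Delta at position 2): ranking walks positions 2-1-3-4, expanding outward from the peak — single-peaked.
Every ranking is single-peaked on this axis.

yes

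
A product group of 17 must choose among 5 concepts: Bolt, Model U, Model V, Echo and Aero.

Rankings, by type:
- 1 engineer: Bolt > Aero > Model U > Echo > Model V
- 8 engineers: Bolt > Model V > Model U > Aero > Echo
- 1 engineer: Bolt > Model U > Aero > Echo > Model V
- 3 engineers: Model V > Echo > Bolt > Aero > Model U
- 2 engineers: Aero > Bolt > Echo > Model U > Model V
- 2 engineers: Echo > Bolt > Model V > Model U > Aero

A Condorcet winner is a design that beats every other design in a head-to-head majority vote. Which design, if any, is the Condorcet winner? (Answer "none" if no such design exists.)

Bolt

Pairwise majorities:
Bolt vs Model U: Bolt wins 17–0.
Bolt vs Model V: Bolt, 14–3.
Bolt vs Echo: Bolt is ranked higher on 1+8+1+2 = 12 ballots, Echo on 5. Bolt wins 12–5.
Bolt–Aero: Bolt 15–2.
Model U vs Model V: Model U is ranked higher on 1+1+2 = 4 ballots, Model V on 13. Model V wins 13–4.
Model U vs Echo: Model U is ranked higher on 1+8+1 = 10 ballots, Echo on 7. Model U wins 10–7.
Model U vs Aero: Model U preferred on 8+1+2 = 11 ballots; Model U wins 11–6.
Model V vs Echo: Model V, 11–6.
Model V vs Aero: 8+3+2 = 13 for Model V, 4 for Aero — Model V by 13–4.
Echo–Aero: Aero 12–5.
Bolt beats each of Model U, Model V, Echo, Aero — Bolt is the Condorcet winner.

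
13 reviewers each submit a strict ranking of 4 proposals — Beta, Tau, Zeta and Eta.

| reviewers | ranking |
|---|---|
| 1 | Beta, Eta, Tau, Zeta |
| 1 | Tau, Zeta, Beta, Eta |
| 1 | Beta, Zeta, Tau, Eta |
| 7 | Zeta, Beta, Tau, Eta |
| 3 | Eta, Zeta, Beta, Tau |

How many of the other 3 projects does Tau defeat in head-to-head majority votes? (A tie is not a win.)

Tau against each rival (13 reviewers):
Tau vs Beta: Tau is ranked higher on 1 ballot, Beta on 12. Beta wins 12–1.
Tau vs Zeta: 2 to 11, Zeta.
Tau vs Eta: Tau preferred on 1+1+7 = 9 ballots; Tau wins 9–4.
Tau beats Eta; loses to Beta, Zeta — 1 pairwise win.

1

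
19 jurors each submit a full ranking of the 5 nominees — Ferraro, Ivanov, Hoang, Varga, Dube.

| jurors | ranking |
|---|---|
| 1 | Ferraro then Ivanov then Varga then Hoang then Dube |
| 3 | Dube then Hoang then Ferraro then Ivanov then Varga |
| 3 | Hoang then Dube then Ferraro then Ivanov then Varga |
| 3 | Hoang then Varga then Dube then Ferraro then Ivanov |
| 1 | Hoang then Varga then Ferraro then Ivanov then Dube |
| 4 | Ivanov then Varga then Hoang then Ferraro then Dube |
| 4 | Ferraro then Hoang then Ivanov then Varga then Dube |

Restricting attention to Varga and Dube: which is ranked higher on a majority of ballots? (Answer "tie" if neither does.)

Varga

Ballots ranking Varga above Dube: 1 + 3 + 1 + 4 + 4 = 13.
Ballots ranking Dube above Varga: 19 − 13 = 6.
Varga wins the head-to-head 13–6.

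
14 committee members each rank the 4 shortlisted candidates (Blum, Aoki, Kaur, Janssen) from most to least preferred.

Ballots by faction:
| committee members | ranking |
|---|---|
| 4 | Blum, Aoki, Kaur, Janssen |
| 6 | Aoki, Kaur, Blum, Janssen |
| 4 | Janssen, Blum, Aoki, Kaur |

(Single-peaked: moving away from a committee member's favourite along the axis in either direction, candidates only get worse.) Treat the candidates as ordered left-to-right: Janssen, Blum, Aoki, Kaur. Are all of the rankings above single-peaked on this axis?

Axis positions: Janssen=1, Blum=2, Aoki=3, Kaur=4.
Faction 1 (peak Blum at position 2): ranking walks positions 2-3-4-1, expanding outward from the peak — single-peaked.
Faction 2 (peak Aoki at position 3): ranking walks positions 3-4-2-1, expanding outward from the peak — single-peaked.
Faction 3 (peak Janssen at position 1): ranking walks positions 1-2-3-4, expanding outward from the peak — single-peaked.
Every ranking is single-peaked on this axis.

yes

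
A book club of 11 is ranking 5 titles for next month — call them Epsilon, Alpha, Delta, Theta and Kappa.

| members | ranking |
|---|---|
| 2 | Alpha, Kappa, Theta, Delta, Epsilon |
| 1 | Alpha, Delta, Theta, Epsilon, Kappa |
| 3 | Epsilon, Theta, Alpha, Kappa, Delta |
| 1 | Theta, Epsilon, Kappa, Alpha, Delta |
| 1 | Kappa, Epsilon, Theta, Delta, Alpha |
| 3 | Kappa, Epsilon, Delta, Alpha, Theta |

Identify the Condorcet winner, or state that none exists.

Check each pair by majority over 11 ballots:
Epsilon vs Alpha: Epsilon preferred on 3+1+1+3 = 8 ballots; Epsilon wins 8–3.
Epsilon vs Delta: 3+1+1+3 = 8 for Epsilon, 3 for Delta — Epsilon by 8–3.
Epsilon vs Theta: 7 to 4, Epsilon.
Epsilon vs Kappa: Epsilon is ranked higher on 1+3+1 = 5 ballots, Kappa on 6. Kappa wins 6–5.
Alpha vs Delta: Alpha is ranked higher on 2+1+3+1 = 7 ballots, Delta on 4. Alpha wins 7–4.
Alpha vs Theta: 6 to 5, Alpha.
Alpha vs Kappa: Alpha is ranked higher on 2+1+3 = 6 ballots, Kappa on 5. Alpha wins 6–5.
Delta vs Theta: Delta is ranked higher on 1+3 = 4 ballots, Theta on 7. Theta wins 7–4.
Delta vs Kappa: Delta is ranked higher on 1 ballot, Kappa on 10. Kappa wins 10–1.
Theta vs Kappa: Theta is ranked higher on 1+3+1 = 5 ballots, Kappa on 6. Kappa wins 6–5.
No book is unbeaten: Epsilon loses to Kappa; Alpha loses to Epsilon; Delta loses to Epsilon; Theta loses to Epsilon; Kappa loses to Alpha. In particular Epsilon > Alpha > Kappa > Epsilon is a majority cycle — no Condorcet winner exists.

none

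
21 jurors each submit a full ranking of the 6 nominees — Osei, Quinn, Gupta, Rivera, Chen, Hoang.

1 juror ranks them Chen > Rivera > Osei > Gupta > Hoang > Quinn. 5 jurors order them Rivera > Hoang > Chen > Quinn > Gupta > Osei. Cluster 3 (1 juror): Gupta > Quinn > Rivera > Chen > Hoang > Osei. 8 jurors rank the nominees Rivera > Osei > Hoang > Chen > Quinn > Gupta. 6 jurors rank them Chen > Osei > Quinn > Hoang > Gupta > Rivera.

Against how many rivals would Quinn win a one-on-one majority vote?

Quinn against each rival (21 jurors):
Quinn vs Osei: Quinn preferred on 5+1 = 6 ballots; Osei wins 15–6.
Quinn vs Gupta: Quinn, 19–2.
Quinn vs Rivera: Quinn is ranked higher on 1+6 = 7 ballots, Rivera on 14. Rivera wins 14–7.
Quinn vs Chen: Quinn is ranked higher on 1 ballot, Chen on 20. Chen wins 20–1.
Quinn–Hoang: Hoang 14–7.
Quinn beats Gupta; loses to Osei, Rivera, Chen, Hoang — 1 pairwise win.

1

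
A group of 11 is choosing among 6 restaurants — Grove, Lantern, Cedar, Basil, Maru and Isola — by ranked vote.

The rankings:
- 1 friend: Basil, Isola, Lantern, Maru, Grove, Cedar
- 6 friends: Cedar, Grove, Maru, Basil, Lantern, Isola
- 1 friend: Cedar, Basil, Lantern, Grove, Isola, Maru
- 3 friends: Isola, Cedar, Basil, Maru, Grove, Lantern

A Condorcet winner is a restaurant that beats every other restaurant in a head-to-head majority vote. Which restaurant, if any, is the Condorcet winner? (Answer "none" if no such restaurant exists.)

Cedar

Pairwise majorities:
Grove vs Lantern: Grove wins 9–2.
Grove vs Cedar: 1 for Grove, 10 for Cedar — Cedar by 10–1.
Grove vs Basil: Grove wins 6–5.
Grove–Maru: Grove 7–4.
Grove–Isola: Grove 7–4.
Lantern–Cedar: Cedar 10–1.
Lantern vs Basil: Basil wins 11–0.
Lantern–Maru: Maru 9–2.
Lantern vs Isola: 6+1 = 7 for Lantern, 4 for Isola — Lantern by 7–4.
Cedar vs Basil: Cedar preferred on 6+1+3 = 10 ballots; Cedar wins 10–1.
Cedar vs Maru: Cedar wins 10–1.
Cedar vs Isola: Cedar is ranked higher on 6+1 = 7 ballots, Isola on 4. Cedar wins 7–4.
Basil–Maru: Maru 6–5.
Basil vs Isola: Basil wins 8–3.
Maru vs Isola: Maru is ranked higher on 6 ballots, Isola on 5. Maru wins 6–5.
Cedar beats each of Grove, Lantern, Basil, Maru, Isola — Cedar is the Condorcet winner.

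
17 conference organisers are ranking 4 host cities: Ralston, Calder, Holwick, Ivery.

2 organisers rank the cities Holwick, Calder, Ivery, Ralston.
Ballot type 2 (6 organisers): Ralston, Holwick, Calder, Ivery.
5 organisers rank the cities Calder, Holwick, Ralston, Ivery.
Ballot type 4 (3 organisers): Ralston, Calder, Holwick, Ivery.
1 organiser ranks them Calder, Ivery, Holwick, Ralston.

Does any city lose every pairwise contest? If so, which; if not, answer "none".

Ivery

Pairwise majorities:
Ralston vs Calder: Ralston, 9–8.
Ralston vs Holwick: Ralston, 9–8.
Ralston vs Ivery: Ralston is ranked higher on 6+5+3 = 14 ballots, Ivery on 3. Ralston wins 14–3.
Calder vs Holwick: Calder preferred on 5+3+1 = 9 ballots; Calder wins 9–8.
Calder–Ivery: Calder 17–0.
Holwick vs Ivery: Holwick wins 16–1.
Ivery is beaten in every head-to-head and is the Condorcet loser.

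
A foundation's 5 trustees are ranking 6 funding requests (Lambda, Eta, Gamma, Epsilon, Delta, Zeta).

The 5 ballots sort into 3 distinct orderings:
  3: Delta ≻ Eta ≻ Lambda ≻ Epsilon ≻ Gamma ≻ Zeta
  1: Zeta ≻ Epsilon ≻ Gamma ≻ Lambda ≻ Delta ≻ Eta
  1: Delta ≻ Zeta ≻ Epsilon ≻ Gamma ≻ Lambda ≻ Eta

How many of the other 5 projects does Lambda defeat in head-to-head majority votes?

Lambda against each rival (5 reviewers):
Lambda vs Eta: Lambda preferred on 1+1 = 2 ballots; Eta wins 3–2.
Lambda vs Gamma: Lambda, 3–2.
Lambda–Epsilon: Lambda 3–2.
Lambda vs Delta: Delta, 4–1.
Lambda vs Zeta: 3 for Lambda, 2 for Zeta — Lambda by 3–2.
Lambda beats Gamma, Epsilon, Zeta; loses to Eta, Delta — 3 pairwise wins.

3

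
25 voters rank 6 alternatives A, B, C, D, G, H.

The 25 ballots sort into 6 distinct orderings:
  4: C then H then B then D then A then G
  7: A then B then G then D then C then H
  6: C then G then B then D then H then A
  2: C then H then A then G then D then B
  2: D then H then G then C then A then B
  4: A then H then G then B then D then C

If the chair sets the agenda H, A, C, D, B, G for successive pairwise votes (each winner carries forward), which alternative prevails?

G

Round 1: H vs A — 14–11, H advances.
Round 2: H vs C — 6–19, C advances.
Round 3: C vs D — 12–13, D advances.
Round 4: D vs B — 4–21, B advances.
Round 5: B vs G — 11–14, G advances.
G survives the agenda.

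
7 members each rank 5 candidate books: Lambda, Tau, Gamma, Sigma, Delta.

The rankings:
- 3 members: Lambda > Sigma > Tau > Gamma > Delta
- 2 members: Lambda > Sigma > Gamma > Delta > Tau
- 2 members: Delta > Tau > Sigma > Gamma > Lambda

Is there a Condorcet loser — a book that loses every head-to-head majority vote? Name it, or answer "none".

Pairwise majorities:
Lambda vs Tau: Lambda wins 5–2.
Lambda vs Gamma: 3+2 = 5 for Lambda, 2 for Gamma — Lambda by 5–2.
Lambda vs Sigma: 3+2 = 5 for Lambda, 2 for Sigma — Lambda by 5–2.
Lambda vs Delta: Lambda wins 5–2.
Tau vs Gamma: Tau preferred on 3+2 = 5 ballots; Tau wins 5–2.
Tau vs Sigma: Sigma wins 5–2.
Tau vs Delta: 3 for Tau, 4 for Delta — Delta by 4–3.
Gamma–Sigma: Sigma 7–0.
Gamma vs Delta: Gamma wins 5–2.
Sigma vs Delta: Sigma preferred on 3+2 = 5 ballots; Sigma wins 5–2.
Each book has at least one pairwise win (Lambda beats Tau; Tau beats Gamma; Gamma beats Delta; Sigma beats Tau; Delta beats Tau) — no Condorcet loser.

none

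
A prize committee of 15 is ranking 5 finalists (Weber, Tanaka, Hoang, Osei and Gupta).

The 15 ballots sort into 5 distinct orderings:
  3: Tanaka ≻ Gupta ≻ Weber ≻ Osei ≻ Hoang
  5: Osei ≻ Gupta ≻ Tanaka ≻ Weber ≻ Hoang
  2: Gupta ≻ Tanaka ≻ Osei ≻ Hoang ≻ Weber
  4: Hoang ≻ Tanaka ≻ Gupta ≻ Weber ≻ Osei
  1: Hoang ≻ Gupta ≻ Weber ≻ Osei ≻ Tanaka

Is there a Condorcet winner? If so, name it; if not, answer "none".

Check each pair by majority over 15 ballots:
Weber vs Tanaka: Tanaka wins 14–1.
Weber–Hoang: Weber 8–7.
Weber vs Osei: Weber wins 8–7.
Weber vs Gupta: 0 for Weber, 15 for Gupta — Gupta by 15–0.
Tanaka vs Hoang: Tanaka preferred on 3+5+2 = 10 ballots; Tanaka wins 10–5.
Tanaka vs Osei: Tanaka preferred on 3+2+4 = 9 ballots; Tanaka wins 9–6.
Tanaka vs Gupta: Tanaka preferred on 3+4 = 7 ballots; Gupta wins 8–7.
Hoang vs Osei: 4+1 = 5 for Hoang, 10 for Osei — Osei by 10–5.
Hoang vs Gupta: Gupta, 10–5.
Osei vs Gupta: Gupta wins 10–5.
Only Gupta has no losses; Gupta is the Condorcet winner.

Gupta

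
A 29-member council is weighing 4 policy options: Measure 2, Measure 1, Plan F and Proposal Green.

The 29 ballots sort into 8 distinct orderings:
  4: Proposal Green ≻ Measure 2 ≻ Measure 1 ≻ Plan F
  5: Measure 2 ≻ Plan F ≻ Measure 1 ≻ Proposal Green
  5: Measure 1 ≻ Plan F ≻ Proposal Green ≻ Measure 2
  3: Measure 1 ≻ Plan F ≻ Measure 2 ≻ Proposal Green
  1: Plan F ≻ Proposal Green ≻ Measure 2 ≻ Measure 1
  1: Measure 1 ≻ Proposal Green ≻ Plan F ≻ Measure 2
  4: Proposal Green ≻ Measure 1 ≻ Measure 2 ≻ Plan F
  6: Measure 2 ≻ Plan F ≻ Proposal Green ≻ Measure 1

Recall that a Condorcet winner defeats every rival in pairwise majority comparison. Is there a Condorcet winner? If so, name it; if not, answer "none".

Pairwise majorities:
Measure 2 vs Measure 1: Measure 2 preferred on 4+5+1+6 = 16 ballots; Measure 2 wins 16–13.
Measure 2 vs Plan F: Measure 2 preferred on 4+5+4+6 = 19 ballots; Measure 2 wins 19–10.
Measure 2 vs Proposal Green: 14 to 15, Proposal Green.
Measure 1 vs Plan F: Measure 1 preferred on 4+5+3+1+4 = 17 ballots; Measure 1 wins 17–12.
Measure 1 vs Proposal Green: Measure 1 preferred on 5+5+3+1 = 14 ballots; Proposal Green wins 15–14.
Plan F vs Proposal Green: Plan F is ranked higher on 5+5+3+1+6 = 20 ballots, Proposal Green on 9. Plan F wins 20–9.
No option is unbeaten: Measure 2 loses to Proposal Green; Measure 1 loses to Measure 2; Plan F loses to Measure 2; Proposal Green loses to Plan F. In particular Measure 2 > Plan F > Proposal Green > Measure 2 is a majority cycle — no Condorcet winner exists.

none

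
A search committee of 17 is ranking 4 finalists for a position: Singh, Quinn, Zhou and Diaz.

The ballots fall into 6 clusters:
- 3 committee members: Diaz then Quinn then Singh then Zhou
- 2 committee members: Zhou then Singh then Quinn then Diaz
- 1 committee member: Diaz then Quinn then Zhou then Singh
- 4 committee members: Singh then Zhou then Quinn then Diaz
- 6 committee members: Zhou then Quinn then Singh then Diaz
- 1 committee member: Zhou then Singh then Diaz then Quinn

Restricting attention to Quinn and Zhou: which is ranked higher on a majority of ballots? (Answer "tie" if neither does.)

Ballots ranking Quinn above Zhou: 3 + 1 = 4.
Ballots ranking Zhou above Quinn: 17 − 4 = 13.
Zhou wins the head-to-head 13–4.

Zhou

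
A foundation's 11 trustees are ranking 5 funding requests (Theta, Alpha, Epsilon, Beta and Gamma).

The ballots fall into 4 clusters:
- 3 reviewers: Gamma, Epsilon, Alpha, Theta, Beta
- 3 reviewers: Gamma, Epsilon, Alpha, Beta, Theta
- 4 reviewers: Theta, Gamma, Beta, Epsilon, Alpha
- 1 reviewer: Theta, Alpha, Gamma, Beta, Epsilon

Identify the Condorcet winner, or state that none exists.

Head-to-head results (11 reviewers):
Theta vs Alpha: 5 to 6, Alpha.
Theta vs Epsilon: Theta preferred on 4+1 = 5 ballots; Epsilon wins 6–5.
Theta vs Beta: Theta is ranked higher on 3+4+1 = 8 ballots, Beta on 3. Theta wins 8–3.
Theta vs Gamma: Theta preferred on 4+1 = 5 ballots; Gamma wins 6–5.
Alpha vs Epsilon: 1 for Alpha, 10 for Epsilon — Epsilon by 10–1.
Alpha vs Beta: 7 to 4, Alpha.
Alpha vs Gamma: Alpha preferred on 1 ballot; Gamma wins 10–1.
Epsilon vs Beta: Epsilon preferred on 3+3 = 6 ballots; Epsilon wins 6–5.
Epsilon vs Gamma: 0 for Epsilon, 11 for Gamma — Gamma by 11–0.
Beta vs Gamma: 0 to 11, Gamma.
Only Gamma has no losses; Gamma is the Condorcet winner.

Gamma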